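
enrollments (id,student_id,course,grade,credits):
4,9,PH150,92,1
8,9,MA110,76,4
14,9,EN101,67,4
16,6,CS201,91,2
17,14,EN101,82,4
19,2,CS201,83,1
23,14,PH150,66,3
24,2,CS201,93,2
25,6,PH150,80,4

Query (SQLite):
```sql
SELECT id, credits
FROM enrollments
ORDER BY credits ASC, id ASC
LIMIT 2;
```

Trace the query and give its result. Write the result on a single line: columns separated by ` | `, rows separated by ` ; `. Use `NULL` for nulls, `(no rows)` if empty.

4 | 1 ; 19 | 1

Sort by credits asc, tiebreak id asc: (1, id=4), (1, id=19), (2, id=16), (2, id=24), (3, id=23) …. Take first 2.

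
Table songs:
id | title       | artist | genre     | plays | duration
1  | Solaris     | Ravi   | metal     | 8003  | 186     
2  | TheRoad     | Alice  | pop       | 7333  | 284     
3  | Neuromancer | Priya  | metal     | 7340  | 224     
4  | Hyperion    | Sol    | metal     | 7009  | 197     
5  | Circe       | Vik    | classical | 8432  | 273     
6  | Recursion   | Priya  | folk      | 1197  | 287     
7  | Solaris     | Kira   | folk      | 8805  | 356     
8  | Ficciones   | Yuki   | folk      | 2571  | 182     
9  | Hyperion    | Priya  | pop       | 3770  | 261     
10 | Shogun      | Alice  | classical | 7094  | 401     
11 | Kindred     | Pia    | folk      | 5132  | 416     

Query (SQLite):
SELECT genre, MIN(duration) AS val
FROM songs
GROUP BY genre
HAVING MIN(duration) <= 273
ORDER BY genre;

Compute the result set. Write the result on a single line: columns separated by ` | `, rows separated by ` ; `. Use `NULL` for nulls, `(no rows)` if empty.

classical | 273 ; folk | 182 ; metal | 186 ; pop | 261

Partition songs by genre; compute MIN(duration) within each group.
HAVING: keep groups where MIN(duration) <= 273.
  classical: ids {5, 10} → MIN(duration)=273
  folk: ids {6, 7, 8, 11} → MIN(duration)=182
  metal: ids {1, 3, 4} → MIN(duration)=186
  pop: ids {2, 9} → MIN(duration)=261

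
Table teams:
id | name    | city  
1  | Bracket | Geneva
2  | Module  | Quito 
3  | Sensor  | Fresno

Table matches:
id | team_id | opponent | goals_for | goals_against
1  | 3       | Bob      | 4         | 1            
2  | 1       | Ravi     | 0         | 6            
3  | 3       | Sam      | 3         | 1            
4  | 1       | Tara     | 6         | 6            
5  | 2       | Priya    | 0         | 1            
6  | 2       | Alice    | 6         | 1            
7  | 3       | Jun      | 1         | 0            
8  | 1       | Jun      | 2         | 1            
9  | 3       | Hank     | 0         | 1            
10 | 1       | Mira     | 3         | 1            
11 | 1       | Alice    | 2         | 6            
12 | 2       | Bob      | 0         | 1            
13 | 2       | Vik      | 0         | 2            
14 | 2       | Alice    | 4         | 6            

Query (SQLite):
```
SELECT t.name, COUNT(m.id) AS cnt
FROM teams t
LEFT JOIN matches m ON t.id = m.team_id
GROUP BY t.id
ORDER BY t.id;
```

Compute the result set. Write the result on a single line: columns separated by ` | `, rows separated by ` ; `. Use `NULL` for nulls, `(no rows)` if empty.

Bracket | 5 ; Module | 5 ; Sensor | 4

LEFT JOIN keeps every teams row; unmatched ones get NULL for matches columns.
Group by teams.id and compute COUNT(m.id). COUNT(col) of an all-NULL group is 0.
  1: ids {2, 4, 8, 10, 11} → COUNT(m.id)=5
  2: ids {5, 6, 12, 13, 14} → COUNT(m.id)=5
  3: ids {1, 3, 7, 9} → COUNT(m.id)=4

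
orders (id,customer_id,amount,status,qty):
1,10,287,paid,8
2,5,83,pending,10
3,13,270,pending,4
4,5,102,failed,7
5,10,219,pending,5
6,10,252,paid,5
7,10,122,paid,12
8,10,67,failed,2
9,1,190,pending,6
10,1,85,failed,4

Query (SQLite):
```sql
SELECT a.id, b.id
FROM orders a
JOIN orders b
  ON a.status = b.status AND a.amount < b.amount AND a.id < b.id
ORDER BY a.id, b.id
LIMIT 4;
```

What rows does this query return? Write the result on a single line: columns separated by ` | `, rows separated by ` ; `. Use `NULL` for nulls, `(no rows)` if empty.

Pairs (a,b) with same status, a.amount < b.amount, a.id < b.id.
status groups: failed:{4,8,10} paid:{1,6,7} pending:{2,3,5,9}
Ordered by (a.id, b.id); first 4.

2 | 3 ; 2 | 5 ; 2 | 9 ; 8 | 10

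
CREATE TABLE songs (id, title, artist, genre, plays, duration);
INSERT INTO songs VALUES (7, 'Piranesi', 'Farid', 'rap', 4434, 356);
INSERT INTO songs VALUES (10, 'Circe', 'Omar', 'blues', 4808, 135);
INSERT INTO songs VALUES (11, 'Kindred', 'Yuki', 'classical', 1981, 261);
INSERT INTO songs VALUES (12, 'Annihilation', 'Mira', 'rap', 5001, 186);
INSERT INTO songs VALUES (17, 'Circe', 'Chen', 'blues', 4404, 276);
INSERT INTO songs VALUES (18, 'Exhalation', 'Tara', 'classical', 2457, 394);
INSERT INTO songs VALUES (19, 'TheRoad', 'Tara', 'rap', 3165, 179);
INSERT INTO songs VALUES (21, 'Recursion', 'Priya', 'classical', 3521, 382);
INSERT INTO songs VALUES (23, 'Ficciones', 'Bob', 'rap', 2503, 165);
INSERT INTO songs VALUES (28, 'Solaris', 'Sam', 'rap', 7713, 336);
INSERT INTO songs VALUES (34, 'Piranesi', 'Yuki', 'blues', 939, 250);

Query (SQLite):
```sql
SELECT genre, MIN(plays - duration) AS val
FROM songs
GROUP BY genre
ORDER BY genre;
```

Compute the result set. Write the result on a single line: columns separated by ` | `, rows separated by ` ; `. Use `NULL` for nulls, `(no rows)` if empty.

For each row compute plays - duration.
Group by genre; take MIN of the expression per group.
  blues: ids {10, 17, 34} → MIN(plays - duration)=689
  classical: ids {11, 18, 21} → MIN(plays - duration)=1720
  rap: ids {7, 12, 19, 23, 28} → MIN(plays - duration)=2338

blues | 689 ; classical | 1720 ; rap | 2338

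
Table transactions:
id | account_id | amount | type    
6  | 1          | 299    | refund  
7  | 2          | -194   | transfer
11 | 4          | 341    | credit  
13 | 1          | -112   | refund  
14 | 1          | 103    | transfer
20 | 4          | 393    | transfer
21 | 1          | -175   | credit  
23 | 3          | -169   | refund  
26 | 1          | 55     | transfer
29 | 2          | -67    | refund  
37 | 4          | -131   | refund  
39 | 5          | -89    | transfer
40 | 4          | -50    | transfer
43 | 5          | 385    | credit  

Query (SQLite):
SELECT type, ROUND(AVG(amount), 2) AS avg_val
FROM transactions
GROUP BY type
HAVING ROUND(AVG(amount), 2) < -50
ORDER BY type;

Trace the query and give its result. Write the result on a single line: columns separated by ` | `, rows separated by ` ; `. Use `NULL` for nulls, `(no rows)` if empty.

Partition transactions by type; compute ROUND(AVG(amount), 2) within each group.
HAVING: keep groups where ROUND(AVG(amount), 2) < -50.
  credit: ids {11, 21, 43} → ROUND(AVG(amount), 2)=183.67
  refund: ids {6, 13, 23, 29, 37} → ROUND(AVG(amount), 2)=-36
  transfer: ids {7, 14, 20, 26, 39, 40} → ROUND(AVG(amount), 2)=36.33

(no rows)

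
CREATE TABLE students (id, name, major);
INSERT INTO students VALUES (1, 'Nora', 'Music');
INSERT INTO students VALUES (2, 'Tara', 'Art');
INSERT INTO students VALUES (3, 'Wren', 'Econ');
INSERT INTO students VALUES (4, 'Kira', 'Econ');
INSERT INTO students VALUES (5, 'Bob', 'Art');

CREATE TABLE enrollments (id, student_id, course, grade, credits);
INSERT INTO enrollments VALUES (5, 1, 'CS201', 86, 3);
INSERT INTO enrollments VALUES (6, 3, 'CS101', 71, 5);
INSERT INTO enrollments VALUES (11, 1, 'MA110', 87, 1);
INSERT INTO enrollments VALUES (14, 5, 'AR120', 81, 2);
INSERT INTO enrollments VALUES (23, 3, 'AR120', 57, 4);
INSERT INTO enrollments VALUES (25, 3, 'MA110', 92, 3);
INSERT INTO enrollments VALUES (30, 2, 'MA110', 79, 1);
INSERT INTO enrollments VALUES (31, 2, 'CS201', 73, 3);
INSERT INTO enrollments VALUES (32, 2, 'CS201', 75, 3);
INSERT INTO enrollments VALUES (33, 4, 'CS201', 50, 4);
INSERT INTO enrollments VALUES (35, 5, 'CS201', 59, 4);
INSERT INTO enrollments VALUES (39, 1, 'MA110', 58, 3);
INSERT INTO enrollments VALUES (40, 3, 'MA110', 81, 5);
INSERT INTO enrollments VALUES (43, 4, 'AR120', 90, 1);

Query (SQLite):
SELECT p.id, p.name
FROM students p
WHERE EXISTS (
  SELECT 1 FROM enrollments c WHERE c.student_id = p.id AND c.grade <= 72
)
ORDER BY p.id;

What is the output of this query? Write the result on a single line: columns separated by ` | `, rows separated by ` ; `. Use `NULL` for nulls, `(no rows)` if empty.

1 | Nora ; 3 | Wren ; 4 | Kira ; 5 | Bob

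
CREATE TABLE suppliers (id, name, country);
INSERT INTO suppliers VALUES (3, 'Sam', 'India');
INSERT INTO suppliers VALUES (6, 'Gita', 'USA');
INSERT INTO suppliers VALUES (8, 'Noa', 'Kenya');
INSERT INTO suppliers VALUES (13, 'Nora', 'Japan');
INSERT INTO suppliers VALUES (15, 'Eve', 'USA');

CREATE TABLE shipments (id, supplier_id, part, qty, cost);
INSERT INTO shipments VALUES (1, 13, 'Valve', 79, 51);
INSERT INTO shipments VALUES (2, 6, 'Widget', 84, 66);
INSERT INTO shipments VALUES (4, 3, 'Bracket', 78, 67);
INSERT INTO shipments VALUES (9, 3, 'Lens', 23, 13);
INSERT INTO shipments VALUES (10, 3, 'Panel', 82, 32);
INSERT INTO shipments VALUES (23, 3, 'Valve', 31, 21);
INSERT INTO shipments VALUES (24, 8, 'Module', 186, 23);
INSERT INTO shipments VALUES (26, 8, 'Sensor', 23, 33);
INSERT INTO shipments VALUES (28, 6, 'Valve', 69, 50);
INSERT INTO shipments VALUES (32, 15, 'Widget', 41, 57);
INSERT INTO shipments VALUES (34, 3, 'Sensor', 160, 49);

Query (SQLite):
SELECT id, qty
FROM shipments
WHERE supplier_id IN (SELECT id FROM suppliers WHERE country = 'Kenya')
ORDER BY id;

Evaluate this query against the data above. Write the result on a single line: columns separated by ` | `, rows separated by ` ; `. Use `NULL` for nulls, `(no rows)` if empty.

24 | 186 ; 26 | 23

Inner query: suppliers.id where country = 'Kenya'.
Outer: keep shipments rows whose supplier_id is in that set.
Inner query → {8}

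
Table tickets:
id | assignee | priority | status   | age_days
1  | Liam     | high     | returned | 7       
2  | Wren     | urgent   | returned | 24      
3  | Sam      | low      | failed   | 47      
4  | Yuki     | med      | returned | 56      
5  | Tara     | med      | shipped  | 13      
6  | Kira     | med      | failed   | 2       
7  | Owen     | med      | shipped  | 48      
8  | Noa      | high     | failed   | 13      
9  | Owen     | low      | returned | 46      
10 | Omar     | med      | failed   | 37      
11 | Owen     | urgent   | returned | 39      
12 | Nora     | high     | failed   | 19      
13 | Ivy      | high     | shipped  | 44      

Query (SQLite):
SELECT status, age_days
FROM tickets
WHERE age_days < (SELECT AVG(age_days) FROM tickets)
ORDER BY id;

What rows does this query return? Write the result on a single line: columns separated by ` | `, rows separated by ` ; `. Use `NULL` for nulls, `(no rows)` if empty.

Scalar subquery: AVG(age_days) over all tickets rows = 30.384615 (≈; comparison uses full precision).
Keep rows where age_days < that value.

returned | 7 ; returned | 24 ; shipped | 13 ; failed | 2 ; failed | 13 ; failed | 19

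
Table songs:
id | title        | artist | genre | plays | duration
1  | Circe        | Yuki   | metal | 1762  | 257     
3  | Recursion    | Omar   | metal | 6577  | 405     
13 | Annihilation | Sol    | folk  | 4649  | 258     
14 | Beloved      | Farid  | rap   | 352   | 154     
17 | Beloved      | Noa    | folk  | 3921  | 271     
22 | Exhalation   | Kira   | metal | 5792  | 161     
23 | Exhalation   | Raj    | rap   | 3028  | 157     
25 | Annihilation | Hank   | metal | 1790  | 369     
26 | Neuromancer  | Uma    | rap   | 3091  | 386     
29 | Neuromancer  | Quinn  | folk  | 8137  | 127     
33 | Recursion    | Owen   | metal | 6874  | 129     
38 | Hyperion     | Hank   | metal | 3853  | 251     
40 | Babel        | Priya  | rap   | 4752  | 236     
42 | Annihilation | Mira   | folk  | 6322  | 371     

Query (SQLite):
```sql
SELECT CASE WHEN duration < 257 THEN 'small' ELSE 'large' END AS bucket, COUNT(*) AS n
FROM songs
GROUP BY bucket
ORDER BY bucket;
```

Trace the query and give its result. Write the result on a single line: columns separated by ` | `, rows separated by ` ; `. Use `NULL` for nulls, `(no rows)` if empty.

Bucket rows by duration < 257 → 'small' else 'large'; count each bucket.

large | 7 ; small | 7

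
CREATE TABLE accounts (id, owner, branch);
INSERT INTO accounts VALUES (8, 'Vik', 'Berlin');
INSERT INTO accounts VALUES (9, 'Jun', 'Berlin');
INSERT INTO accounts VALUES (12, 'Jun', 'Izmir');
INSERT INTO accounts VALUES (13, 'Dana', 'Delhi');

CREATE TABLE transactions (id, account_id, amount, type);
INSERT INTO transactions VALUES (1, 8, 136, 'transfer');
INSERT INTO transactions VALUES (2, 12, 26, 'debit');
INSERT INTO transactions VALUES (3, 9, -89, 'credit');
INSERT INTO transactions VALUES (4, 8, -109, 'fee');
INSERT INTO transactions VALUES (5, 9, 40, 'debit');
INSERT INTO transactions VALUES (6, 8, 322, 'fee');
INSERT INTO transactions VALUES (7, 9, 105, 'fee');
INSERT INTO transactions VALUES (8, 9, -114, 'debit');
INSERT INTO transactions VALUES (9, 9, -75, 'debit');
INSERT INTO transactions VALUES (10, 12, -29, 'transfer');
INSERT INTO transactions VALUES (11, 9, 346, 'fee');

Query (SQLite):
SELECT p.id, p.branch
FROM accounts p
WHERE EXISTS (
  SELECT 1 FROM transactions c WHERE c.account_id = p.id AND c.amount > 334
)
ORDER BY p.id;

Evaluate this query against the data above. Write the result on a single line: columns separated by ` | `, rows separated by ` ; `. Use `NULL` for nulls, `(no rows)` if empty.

For each accounts row, check whether any transactions with matching account_id has amount > 334.
Keep rows where that is true.

9 | Berlin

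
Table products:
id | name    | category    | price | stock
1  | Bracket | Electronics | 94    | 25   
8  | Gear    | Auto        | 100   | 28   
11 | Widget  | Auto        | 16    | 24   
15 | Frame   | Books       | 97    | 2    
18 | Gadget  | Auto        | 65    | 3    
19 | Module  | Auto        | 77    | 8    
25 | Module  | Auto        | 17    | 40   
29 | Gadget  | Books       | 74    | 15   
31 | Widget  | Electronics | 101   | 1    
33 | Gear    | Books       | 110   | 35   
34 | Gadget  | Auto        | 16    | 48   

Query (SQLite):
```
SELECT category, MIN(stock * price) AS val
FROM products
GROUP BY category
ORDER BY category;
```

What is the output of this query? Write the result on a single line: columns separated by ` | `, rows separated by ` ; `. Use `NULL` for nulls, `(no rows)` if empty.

For each row compute stock * price.
Group by category; take MIN of the expression per group.
  Auto: ids {8, 11, 18, 19, 25, 34} → MIN(stock * price)=195
  Books: ids {15, 29, 33} → MIN(stock * price)=194
  Electronics: ids {1, 31} → MIN(stock * price)=101

Auto | 195 ; Books | 194 ; Electronics | 101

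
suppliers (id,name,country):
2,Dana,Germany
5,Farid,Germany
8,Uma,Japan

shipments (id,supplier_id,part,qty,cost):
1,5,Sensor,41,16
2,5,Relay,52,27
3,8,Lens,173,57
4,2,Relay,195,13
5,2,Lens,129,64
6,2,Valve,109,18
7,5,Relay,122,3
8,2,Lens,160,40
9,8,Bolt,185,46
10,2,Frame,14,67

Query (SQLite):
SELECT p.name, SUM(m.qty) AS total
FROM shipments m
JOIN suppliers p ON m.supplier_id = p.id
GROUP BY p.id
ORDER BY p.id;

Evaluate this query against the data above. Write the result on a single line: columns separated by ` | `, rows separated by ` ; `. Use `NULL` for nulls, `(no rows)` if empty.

Dana | 607 ; Farid | 215 ; Uma | 358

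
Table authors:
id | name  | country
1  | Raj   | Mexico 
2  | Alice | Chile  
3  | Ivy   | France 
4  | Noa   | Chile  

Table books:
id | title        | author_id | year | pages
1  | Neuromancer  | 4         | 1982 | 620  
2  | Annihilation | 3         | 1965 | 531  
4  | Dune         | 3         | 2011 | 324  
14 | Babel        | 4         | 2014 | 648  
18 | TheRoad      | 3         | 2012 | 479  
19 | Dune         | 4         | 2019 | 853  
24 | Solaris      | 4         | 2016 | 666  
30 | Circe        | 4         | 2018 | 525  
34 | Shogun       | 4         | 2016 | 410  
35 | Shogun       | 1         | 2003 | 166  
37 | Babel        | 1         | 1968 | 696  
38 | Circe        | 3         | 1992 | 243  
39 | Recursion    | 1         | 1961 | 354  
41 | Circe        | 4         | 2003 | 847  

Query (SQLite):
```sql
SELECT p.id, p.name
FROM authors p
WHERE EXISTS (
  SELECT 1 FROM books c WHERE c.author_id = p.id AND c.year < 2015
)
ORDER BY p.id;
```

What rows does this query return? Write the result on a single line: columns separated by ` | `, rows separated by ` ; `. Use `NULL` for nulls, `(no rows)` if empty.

For each authors row, check whether any books with matching author_id has year < 2015.
Keep rows where that is true.

1 | Raj ; 3 | Ivy ; 4 | Noa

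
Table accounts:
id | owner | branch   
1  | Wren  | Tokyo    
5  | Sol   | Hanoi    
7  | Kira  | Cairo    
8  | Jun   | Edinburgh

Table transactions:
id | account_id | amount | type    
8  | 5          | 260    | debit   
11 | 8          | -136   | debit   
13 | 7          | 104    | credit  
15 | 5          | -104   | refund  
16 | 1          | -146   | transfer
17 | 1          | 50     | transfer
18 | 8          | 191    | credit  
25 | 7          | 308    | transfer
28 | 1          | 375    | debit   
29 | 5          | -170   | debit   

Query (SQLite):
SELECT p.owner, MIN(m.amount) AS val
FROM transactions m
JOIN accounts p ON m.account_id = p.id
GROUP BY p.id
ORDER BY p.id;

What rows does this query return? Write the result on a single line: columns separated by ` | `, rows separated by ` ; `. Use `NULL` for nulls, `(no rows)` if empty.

Join each transactions row to its accounts via account_id.
Group joined rows by accounts.id; compute MIN(m.amount) per group.
  1: ids {16, 17, 28} → MIN(m.amount)=-146
  5: ids {8, 15, 29} → MIN(m.amount)=-170
  7: ids {13, 25} → MIN(m.amount)=104
  8: ids {11, 18} → MIN(m.amount)=-136

Wren | -146 ; Sol | -170 ; Kira | 104 ; Jun | -136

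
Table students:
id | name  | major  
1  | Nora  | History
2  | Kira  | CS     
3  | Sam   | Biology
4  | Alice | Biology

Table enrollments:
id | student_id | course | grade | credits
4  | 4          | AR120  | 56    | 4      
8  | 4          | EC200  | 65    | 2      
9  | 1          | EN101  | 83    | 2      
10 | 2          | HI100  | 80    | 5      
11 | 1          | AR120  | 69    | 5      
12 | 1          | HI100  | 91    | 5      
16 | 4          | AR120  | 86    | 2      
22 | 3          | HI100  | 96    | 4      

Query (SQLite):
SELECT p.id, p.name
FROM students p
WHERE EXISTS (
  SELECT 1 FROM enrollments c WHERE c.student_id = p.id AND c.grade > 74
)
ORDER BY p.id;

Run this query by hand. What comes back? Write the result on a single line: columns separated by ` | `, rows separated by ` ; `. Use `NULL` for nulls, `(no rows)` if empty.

For each students row, check whether any enrollments with matching student_id has grade > 74.
Keep rows where that is true.

1 | Nora ; 2 | Kira ; 3 | Sam ; 4 | Alice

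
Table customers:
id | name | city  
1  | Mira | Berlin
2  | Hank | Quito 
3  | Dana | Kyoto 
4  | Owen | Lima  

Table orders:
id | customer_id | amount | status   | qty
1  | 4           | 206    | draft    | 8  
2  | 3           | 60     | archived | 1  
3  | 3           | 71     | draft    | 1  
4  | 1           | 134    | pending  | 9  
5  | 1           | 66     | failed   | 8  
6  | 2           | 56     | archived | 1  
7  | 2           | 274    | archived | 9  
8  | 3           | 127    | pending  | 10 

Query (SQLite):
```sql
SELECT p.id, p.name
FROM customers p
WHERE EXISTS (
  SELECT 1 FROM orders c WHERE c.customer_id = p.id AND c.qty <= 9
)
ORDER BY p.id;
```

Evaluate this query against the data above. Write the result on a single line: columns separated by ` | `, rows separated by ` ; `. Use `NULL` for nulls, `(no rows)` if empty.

1 | Mira ; 2 | Hank ; 3 | Dana ; 4 | Owen

For each customers row, check whether any orders with matching customer_id has qty <= 9.
Keep rows where that is true.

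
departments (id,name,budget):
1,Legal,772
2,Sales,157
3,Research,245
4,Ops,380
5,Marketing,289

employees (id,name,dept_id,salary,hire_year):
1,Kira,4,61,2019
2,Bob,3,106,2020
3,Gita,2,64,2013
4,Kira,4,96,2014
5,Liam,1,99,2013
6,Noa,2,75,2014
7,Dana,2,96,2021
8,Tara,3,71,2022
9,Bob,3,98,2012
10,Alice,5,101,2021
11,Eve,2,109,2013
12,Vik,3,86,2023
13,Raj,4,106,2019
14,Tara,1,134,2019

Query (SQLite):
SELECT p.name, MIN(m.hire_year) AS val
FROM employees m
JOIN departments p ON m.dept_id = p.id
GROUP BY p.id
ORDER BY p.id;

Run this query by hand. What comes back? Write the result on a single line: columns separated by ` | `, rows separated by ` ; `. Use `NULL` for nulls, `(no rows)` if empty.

Join each employees row to its departments via dept_id.
Group joined rows by departments.id; compute MIN(m.hire_year) per group.
  1: ids {5, 14} → MIN(m.hire_year)=2013
  2: ids {3, 6, 7, 11} → MIN(m.hire_year)=2013
  3: ids {2, 8, 9, 12} → MIN(m.hire_year)=2012
  4: ids {1, 4, 13} → MIN(m.hire_year)=2014
  5: ids {10} → MIN(m.hire_year)=2021

Legal | 2013 ; Sales | 2013 ; Research | 2012 ; Ops | 2014 ; Marketing | 2021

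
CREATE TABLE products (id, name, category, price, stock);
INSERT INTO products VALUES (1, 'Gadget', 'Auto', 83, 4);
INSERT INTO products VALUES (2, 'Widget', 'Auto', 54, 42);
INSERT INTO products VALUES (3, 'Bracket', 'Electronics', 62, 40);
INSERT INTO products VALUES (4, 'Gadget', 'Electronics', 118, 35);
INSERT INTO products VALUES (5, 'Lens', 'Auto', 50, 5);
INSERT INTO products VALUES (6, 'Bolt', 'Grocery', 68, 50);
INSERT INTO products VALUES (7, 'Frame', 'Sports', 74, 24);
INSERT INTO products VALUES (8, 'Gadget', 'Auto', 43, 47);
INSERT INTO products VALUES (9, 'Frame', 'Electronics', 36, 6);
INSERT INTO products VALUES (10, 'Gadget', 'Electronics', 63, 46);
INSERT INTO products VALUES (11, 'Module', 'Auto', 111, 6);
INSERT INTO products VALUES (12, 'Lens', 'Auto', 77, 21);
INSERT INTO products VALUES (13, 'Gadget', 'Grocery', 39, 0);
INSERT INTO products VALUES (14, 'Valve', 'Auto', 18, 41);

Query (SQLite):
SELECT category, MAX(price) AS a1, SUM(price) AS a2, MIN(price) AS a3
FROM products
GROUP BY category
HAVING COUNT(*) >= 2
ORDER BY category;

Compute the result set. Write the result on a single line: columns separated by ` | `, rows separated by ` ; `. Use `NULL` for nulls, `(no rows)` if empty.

Auto | 111 | 436 | 18 ; Electronics | 118 | 279 | 36 ; Grocery | 68 | 107 | 39

Group products by category.
Per group compute: MAX(price), SUM(price), MIN(price).
HAVING: drop groups with fewer than 2 rows.
  Auto: ids {1, 2, 5, 8, 11, 12, 14} → MAX(price)=111, SUM(price)=436, MIN(price)=18
  Electronics: ids {3, 4, 9, 10} → MAX(price)=118, SUM(price)=279, MIN(price)=36
  Grocery: ids {6, 13} → MAX(price)=68, SUM(price)=107, MIN(price)=39
  Sports: ids {7} → MAX(price)=74, SUM(price)=74, MIN(price)=74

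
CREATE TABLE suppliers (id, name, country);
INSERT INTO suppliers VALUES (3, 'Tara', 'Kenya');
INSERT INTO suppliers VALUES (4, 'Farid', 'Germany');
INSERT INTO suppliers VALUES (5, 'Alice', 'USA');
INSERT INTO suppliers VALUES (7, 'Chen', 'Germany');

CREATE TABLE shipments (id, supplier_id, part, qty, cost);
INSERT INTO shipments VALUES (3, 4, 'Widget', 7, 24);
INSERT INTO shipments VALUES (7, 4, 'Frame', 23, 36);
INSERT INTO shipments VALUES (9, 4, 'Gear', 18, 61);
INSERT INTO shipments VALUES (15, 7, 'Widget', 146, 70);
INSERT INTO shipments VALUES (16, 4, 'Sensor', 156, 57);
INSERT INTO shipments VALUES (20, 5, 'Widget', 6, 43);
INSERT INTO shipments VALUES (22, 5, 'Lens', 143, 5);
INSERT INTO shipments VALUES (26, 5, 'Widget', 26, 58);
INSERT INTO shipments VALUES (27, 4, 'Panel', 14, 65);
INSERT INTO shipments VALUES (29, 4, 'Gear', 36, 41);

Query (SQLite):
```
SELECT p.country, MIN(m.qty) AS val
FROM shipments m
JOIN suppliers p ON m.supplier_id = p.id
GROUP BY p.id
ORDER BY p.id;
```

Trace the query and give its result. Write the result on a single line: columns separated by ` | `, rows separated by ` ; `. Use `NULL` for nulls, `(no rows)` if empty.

Join each shipments row to its suppliers via supplier_id.
Group joined rows by suppliers.id; compute MIN(m.qty) per group.
  4: ids {3, 7, 9, 16, 27, 29} → MIN(m.qty)=7
  5: ids {20, 22, 26} → MIN(m.qty)=6
  7: ids {15} → MIN(m.qty)=146

Germany | 7 ; USA | 6 ; Germany | 146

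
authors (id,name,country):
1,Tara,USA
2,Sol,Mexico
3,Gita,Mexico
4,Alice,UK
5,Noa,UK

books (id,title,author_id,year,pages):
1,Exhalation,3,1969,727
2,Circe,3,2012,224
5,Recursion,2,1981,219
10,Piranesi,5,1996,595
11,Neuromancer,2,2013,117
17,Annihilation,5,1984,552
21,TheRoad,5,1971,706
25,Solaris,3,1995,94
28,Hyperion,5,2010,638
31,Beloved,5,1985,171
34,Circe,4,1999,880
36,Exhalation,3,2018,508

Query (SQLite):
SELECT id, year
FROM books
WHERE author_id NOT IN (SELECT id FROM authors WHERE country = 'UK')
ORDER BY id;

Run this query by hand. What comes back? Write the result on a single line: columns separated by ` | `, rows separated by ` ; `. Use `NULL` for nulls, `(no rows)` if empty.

Inner query: authors.id where country = 'UK'.
Outer: keep books rows whose author_id is not in that set.
Inner query → {4, 5}

1 | 1969 ; 2 | 2012 ; 5 | 1981 ; 11 | 2013 ; 25 | 1995 ; 36 | 2018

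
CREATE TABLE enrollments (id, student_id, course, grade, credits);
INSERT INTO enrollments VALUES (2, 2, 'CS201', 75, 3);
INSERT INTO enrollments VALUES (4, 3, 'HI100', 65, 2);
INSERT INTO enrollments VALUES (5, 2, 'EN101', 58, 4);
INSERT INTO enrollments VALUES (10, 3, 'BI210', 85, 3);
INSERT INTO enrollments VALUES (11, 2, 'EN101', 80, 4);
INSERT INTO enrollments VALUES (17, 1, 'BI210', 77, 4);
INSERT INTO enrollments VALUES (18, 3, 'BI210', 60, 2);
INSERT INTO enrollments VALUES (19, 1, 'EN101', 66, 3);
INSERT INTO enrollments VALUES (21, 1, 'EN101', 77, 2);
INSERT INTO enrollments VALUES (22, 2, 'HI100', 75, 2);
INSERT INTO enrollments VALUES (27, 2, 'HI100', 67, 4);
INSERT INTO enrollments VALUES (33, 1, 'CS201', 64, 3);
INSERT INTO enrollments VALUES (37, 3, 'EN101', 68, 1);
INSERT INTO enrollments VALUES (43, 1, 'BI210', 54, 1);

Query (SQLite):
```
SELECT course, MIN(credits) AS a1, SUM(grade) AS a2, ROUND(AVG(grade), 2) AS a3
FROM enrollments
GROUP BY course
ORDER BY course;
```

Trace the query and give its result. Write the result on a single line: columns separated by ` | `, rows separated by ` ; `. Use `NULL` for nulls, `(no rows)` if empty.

BI210 | 1 | 276 | 69 ; CS201 | 3 | 139 | 69.5 ; EN101 | 1 | 349 | 69.8 ; HI100 | 2 | 207 | 69

Group enrollments by course.
Per group compute: MIN(credits), SUM(grade), ROUND(AVG(grade), 2).
  BI210: ids {10, 17, 18, 43} → MIN(credits)=1, SUM(grade)=276, ROUND(AVG(grade), 2)=69
  CS201: ids {2, 33} → MIN(credits)=3, SUM(grade)=139, ROUND(AVG(grade), 2)=69.5
  EN101: ids {5, 11, 19, 21, 37} → MIN(credits)=1, SUM(grade)=349, ROUND(AVG(grade), 2)=69.8
  HI100: ids {4, 22, 27} → MIN(credits)=2, SUM(grade)=207, ROUND(AVG(grade), 2)=69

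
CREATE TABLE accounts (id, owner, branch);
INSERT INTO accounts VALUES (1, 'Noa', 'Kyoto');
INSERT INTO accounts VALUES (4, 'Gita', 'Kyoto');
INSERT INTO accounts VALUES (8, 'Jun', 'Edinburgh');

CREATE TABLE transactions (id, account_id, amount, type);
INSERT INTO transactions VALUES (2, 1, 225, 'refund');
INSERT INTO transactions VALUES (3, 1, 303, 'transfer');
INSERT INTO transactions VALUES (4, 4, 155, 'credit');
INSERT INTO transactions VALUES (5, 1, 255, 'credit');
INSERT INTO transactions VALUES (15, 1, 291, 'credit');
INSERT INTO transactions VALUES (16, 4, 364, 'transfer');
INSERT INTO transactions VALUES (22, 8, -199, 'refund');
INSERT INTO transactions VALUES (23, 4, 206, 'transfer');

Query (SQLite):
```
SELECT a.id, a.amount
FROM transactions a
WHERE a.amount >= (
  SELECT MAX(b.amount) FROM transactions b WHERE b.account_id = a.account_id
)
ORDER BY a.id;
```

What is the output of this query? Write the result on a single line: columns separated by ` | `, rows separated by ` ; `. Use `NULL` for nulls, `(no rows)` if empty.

For each transactions row a, compute MAX(amount) over rows sharing a.account_id.
Keep row a if a.amount >= that per-group MAX.
  account_id=1: MAX(amount) = 303
  account_id=4: MAX(amount) = 364
  account_id=8: MAX(amount) = -199

3 | 303 ; 16 | 364 ; 22 | -199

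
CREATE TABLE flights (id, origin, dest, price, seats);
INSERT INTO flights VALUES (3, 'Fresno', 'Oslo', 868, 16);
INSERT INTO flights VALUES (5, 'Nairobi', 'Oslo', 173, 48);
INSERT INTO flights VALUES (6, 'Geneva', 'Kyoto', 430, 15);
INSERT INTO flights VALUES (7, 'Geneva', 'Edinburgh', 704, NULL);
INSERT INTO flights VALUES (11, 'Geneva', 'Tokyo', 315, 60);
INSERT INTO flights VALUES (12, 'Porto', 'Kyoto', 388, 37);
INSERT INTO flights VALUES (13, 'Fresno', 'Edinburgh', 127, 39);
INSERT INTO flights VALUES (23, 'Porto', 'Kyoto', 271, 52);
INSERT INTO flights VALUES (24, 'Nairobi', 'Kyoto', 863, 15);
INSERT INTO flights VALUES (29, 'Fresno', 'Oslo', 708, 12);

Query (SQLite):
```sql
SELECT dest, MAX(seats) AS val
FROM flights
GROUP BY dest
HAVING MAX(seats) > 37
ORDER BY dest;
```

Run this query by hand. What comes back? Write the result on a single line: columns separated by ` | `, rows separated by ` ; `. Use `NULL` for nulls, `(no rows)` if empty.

Edinburgh | 39 ; Kyoto | 52 ; Oslo | 48 ; Tokyo | 60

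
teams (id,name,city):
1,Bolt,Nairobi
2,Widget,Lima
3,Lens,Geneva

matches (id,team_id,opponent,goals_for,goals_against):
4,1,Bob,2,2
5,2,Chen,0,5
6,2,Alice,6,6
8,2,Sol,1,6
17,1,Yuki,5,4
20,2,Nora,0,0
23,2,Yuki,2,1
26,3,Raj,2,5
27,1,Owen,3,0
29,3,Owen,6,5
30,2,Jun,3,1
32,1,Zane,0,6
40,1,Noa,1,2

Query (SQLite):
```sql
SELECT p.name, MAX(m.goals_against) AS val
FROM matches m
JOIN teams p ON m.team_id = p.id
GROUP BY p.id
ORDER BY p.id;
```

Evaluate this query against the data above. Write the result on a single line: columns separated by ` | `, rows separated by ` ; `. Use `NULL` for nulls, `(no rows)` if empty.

Bolt | 6 ; Widget | 6 ; Lens | 5

Join each matches row to its teams via team_id.
Group joined rows by teams.id; compute MAX(m.goals_against) per group.
  1: ids {4, 17, 27, 32, 40} → MAX(m.goals_against)=6
  2: ids {5, 6, 8, 20, 23, 30} → MAX(m.goals_against)=6
  3: ids {26, 29} → MAX(m.goals_against)=5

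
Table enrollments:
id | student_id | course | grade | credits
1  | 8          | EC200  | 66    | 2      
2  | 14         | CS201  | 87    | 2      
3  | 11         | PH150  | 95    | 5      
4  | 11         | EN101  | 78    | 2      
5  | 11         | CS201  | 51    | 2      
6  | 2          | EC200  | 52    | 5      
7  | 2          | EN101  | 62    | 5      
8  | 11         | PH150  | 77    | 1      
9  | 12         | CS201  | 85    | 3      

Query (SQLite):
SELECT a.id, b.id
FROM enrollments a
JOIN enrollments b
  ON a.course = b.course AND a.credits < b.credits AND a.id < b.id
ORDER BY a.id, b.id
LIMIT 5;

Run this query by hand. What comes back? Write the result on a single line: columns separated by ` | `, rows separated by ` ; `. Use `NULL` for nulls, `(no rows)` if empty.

1 | 6 ; 2 | 9 ; 4 | 7 ; 5 | 9

Pairs (a,b) with same course, a.credits < b.credits, a.id < b.id.
course groups: CS201:{2,5,9} EC200:{1,6} EN101:{4,7} PH150:{3,8}
Ordered by (a.id, b.id); first 5.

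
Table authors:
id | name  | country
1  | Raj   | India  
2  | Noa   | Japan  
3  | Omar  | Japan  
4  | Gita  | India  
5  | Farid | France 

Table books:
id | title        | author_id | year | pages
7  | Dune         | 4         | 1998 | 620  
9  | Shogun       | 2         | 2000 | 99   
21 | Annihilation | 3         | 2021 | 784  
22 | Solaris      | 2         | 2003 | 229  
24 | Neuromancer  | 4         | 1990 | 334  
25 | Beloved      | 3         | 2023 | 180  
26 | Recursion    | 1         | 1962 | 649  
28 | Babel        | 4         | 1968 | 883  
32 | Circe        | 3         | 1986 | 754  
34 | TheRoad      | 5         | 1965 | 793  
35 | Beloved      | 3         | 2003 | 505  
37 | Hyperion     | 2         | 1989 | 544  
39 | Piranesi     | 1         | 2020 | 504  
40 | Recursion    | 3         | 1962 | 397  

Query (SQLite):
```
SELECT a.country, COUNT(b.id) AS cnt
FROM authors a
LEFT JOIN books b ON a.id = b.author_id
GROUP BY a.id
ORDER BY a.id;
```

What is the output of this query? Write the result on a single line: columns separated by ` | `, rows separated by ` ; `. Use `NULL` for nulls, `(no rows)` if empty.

LEFT JOIN keeps every authors row; unmatched ones get NULL for books columns.
Group by authors.id and compute COUNT(b.id). COUNT(col) of an all-NULL group is 0.
  1: ids {26, 39} → COUNT(b.id)=2
  2: ids {9, 22, 37} → COUNT(b.id)=3
  3: ids {21, 25, 32, 35, 40} → COUNT(b.id)=5
  4: ids {7, 24, 28} → COUNT(b.id)=3
  5: ids {34} → COUNT(b.id)=1

India | 2 ; Japan | 3 ; Japan | 5 ; India | 3 ; France | 1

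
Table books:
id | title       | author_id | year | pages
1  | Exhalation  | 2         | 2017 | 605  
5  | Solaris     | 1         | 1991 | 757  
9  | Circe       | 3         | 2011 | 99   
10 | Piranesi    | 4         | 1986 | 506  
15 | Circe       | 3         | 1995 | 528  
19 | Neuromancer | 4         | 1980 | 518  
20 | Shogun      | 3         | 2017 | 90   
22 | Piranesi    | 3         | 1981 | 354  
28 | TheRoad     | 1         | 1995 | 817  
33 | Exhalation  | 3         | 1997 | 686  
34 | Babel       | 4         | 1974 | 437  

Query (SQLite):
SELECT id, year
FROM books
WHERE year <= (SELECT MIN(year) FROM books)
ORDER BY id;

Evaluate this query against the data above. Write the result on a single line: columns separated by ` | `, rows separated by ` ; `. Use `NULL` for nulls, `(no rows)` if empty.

34 | 1974

Scalar subquery: MIN(year) over all books rows = 1974.
Keep rows where year <= that value.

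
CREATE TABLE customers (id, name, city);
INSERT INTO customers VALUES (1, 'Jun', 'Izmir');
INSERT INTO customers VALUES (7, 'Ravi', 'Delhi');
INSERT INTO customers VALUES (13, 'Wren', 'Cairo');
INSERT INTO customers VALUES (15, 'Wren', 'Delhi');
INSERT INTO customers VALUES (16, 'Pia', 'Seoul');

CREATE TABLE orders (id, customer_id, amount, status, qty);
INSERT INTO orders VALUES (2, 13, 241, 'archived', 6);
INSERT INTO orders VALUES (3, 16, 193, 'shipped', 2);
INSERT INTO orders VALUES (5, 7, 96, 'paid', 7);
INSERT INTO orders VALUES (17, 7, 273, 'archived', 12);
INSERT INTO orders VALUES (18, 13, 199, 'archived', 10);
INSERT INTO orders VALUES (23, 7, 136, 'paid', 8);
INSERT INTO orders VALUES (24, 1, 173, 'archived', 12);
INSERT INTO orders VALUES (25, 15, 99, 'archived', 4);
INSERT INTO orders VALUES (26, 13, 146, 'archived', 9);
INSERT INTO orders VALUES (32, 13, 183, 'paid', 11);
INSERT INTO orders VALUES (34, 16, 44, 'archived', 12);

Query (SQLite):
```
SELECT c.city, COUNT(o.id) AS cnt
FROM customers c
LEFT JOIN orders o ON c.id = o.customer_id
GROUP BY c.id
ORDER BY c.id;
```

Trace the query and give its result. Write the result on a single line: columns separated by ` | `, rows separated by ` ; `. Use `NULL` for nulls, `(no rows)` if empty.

Izmir | 1 ; Delhi | 3 ; Cairo | 4 ; Delhi | 1 ; Seoul | 2

LEFT JOIN keeps every customers row; unmatched ones get NULL for orders columns.
Group by customers.id and compute COUNT(o.id). COUNT(col) of an all-NULL group is 0.
  1: ids {24} → COUNT(o.id)=1
  7: ids {5, 17, 23} → COUNT(o.id)=3
  13: ids {2, 18, 26, 32} → COUNT(o.id)=4
  15: ids {25} → COUNT(o.id)=1
  16: ids {3, 34} → COUNT(o.id)=2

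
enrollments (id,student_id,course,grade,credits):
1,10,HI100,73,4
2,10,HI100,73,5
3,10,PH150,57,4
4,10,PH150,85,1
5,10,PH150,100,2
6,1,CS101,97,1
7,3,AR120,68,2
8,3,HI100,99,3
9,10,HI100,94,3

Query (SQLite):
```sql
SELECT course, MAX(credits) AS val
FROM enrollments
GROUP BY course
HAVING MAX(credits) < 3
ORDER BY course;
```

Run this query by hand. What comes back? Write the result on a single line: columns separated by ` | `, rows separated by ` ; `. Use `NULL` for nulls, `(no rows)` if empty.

AR120 | 2 ; CS101 | 1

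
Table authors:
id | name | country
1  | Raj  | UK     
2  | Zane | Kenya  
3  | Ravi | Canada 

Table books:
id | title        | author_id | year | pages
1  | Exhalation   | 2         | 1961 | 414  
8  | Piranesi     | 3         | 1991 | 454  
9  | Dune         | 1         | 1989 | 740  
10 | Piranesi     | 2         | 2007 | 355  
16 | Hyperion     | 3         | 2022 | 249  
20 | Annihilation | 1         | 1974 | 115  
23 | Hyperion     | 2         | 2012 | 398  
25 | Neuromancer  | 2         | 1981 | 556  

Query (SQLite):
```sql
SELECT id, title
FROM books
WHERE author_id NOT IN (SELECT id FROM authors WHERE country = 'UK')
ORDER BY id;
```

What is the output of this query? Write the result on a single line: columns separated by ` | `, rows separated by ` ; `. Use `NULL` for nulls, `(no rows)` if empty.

Inner query: authors.id where country = 'UK'.
Outer: keep books rows whose author_id is not in that set.
Inner query → {1}

1 | Exhalation ; 8 | Piranesi ; 10 | Piranesi ; 16 | Hyperion ; 23 | Hyperion ; 25 | Neuromancer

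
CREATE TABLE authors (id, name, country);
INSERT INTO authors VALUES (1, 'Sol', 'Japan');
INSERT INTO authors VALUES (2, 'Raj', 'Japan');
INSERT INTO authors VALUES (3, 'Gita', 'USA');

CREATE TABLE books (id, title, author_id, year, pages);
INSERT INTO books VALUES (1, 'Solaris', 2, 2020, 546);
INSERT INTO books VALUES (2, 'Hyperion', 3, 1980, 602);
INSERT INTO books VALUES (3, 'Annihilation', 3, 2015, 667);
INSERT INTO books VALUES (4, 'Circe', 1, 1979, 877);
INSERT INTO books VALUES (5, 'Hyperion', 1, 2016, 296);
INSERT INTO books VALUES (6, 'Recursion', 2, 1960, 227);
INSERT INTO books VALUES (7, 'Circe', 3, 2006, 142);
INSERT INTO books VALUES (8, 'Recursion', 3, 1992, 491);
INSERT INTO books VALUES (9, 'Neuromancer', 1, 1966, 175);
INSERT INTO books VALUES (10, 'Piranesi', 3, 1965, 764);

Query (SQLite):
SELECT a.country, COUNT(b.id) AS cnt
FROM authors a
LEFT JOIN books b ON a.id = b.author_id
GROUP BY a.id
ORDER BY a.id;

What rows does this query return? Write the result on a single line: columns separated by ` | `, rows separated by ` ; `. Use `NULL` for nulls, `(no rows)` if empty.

Japan | 3 ; Japan | 2 ; USA | 5

LEFT JOIN keeps every authors row; unmatched ones get NULL for books columns.
Group by authors.id and compute COUNT(b.id). COUNT(col) of an all-NULL group is 0.
  1: ids {4, 5, 9} → COUNT(b.id)=3
  2: ids {1, 6} → COUNT(b.id)=2
  3: ids {2, 3, 7, 8, 10} → COUNT(b.id)=5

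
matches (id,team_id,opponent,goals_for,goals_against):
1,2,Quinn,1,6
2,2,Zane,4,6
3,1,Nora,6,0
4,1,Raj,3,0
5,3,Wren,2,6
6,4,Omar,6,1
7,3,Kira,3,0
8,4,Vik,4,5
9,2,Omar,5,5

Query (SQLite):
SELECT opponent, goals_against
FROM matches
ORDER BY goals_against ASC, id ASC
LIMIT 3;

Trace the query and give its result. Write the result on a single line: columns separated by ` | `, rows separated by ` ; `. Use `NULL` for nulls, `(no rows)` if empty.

Sort by goals_against asc, tiebreak id asc: (0, id=3), (0, id=4), (0, id=7), (1, id=6), (5, id=8), (5, id=9) …. Take first 3.

Nora | 0 ; Raj | 0 ; Kira | 0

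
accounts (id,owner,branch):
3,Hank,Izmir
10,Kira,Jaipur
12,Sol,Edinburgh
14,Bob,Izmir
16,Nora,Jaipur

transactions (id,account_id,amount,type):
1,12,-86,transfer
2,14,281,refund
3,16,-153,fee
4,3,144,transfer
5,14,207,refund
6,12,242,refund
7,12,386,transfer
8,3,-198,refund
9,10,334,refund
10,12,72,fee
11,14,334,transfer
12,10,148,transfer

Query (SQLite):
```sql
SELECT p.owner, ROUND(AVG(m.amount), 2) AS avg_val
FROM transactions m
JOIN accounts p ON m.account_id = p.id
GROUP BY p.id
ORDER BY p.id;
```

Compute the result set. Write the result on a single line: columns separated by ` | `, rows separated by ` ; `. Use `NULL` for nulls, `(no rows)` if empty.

Hank | -27 ; Kira | 241 ; Sol | 153.5 ; Bob | 274 ; Nora | -153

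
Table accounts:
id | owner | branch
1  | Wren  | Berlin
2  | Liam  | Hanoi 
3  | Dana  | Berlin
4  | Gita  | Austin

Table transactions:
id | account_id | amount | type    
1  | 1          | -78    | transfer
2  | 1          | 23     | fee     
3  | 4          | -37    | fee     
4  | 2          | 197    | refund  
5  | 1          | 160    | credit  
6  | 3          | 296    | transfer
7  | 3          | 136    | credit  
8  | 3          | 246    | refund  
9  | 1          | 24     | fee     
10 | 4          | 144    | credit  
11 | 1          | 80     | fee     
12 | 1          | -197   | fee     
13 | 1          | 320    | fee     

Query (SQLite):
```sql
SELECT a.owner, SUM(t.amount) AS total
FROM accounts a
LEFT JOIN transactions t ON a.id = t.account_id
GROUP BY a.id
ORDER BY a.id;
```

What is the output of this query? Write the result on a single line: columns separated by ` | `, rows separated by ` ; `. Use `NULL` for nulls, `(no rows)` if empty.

LEFT JOIN keeps every accounts row; unmatched ones get NULL for transactions columns.
Group by accounts.id and compute SUM(t.amount). SUM over an all-NULL group is NULL.
  1: ids {1, 2, 5, 9, 11, 12, 13} → SUM(t.amount)=332
  2: ids {4} → SUM(t.amount)=197
  3: ids {6, 7, 8} → SUM(t.amount)=678
  4: ids {3, 10} → SUM(t.amount)=107

Wren | 332 ; Liam | 197 ; Dana | 678 ; Gita | 107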